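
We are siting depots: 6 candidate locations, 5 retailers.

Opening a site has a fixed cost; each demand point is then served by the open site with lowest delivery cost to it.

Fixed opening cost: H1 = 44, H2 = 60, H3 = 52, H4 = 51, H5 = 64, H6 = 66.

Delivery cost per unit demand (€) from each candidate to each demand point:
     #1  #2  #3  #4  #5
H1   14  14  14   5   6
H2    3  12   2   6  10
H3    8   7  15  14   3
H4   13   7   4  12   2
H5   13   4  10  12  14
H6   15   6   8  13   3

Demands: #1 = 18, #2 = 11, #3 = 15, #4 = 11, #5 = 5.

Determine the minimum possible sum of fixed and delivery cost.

Open {H2, H4}: assign each demand point to its cheapest open site.
  #1→H2 18×3=54, #2→H4 11×7=77, #3→H2 15×2=30, #4→H2 11×6=66, #5→H4 5×2=10
  delivery cost 237, fixed 111 → total 348.
Compare {H2, H3}: delivery cost 242 + fixed 112 = 354.
Compare {H2, H6}: delivery cost 231 + fixed 126 = 357.
Compare {H2, H5}: delivery cost 244 + fixed 124 = 368.
All other subsets cost ≥ 354. Minimum total cost: 348.

348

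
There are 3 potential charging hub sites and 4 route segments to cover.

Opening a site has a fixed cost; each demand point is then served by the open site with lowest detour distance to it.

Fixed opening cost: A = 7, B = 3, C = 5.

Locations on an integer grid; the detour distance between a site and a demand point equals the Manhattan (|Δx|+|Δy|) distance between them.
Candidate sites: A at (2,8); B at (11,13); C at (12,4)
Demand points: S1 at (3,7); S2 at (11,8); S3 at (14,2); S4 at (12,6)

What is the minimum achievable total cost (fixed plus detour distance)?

25

Open {A, C}: assign each demand point to its cheapest open site.
  S1→A 2, S2→C 5, S3→C 4, S4→C 2
  detour distance 13, fixed 12 → total 25.
Compare {C}: detour distance 23 + fixed 5 = 28.
Compare {A, B, C}: detour distance 13 + fixed 15 = 28.
Compare {B, C}: detour distance 23 + fixed 8 = 31.
All other subsets cost ≥ 28. Minimum total cost: 25.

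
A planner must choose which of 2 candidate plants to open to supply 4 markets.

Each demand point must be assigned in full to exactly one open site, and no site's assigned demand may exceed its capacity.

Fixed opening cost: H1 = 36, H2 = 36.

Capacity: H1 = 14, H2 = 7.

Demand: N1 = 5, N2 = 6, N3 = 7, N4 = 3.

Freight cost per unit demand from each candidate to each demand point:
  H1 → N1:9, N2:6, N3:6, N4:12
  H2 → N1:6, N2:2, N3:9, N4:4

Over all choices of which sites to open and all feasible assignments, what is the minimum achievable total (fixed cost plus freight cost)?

Open {H1, H2}; cheapest assignment that respects the capacities:
  H1 (cap 14, load 14): N1, N2, N4 — cost 5×9 + 6×6 + 3×12 = 117
  H2 (cap 7, load 7): N3 — cost 7×9 = 63
  Shipping 180, fixed 72 → total 252.
  Any other capacity-feasible assignment to {H1, H2} ships for at least 180.
Total demand is 21 and no other set of sites has combined capacity ≥ 21, so {H1, H2} is the only feasible choice of open sites. Minimum: 252.

252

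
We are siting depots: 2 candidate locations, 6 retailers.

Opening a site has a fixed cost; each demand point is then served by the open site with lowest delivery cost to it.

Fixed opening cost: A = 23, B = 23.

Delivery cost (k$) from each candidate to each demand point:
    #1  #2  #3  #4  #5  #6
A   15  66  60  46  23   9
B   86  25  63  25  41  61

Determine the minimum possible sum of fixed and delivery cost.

Open {A, B}: assign each demand point to its cheapest open site.
  #1→A 15, #2→B 25, #3→A 60, #4→B 25, #5→A 23, #6→A 9
  delivery cost 157, fixed 46 → total 203.
Compare {A}: delivery cost 219 + fixed 23 = 242.
Compare {B}: delivery cost 301 + fixed 23 = 324.

203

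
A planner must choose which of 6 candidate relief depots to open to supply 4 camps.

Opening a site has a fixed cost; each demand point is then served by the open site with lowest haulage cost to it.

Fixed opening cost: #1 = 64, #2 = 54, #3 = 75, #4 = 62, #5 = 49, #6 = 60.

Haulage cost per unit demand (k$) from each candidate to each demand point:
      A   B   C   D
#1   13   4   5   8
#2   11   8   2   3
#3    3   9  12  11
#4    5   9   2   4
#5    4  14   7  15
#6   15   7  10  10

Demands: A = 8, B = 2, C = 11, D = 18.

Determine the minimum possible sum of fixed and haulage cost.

214

Open {#4}: assign each demand point to its cheapest open site.
  A→#4 8×5=40, B→#4 2×9=18, C→#4 11×2=22, D→#4 18×4=72
  haulage cost 152, fixed 62 → total 214.
Compare {#2, #5}: haulage cost 124 + fixed 103 = 227.
Compare {#2}: haulage cost 180 + fixed 54 = 234.
Compare {#2, #3}: haulage cost 116 + fixed 129 = 245.
All other subsets cost ≥ 227. Minimum total cost: 214.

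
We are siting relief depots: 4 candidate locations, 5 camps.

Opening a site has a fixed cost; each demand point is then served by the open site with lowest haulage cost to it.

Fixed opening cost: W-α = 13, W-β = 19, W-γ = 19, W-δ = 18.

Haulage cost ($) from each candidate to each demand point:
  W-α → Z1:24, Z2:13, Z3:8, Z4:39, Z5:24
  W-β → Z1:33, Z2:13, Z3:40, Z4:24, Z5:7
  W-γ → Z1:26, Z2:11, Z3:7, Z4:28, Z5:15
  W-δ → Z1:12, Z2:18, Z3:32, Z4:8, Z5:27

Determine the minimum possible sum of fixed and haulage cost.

Open {W-γ, W-δ}: assign each demand point to its cheapest open site.
  Z1→W-δ 12, Z2→W-γ 11, Z3→W-γ 7, Z4→W-δ 8, Z5→W-γ 15
  haulage cost 53, fixed 37 → total 90.
Compare {W-α, W-δ}: haulage cost 65 + fixed 31 = 96.
Compare {W-α, W-β, W-δ}: haulage cost 48 + fixed 50 = 98.
Compare {W-β, W-γ, W-δ}: haulage cost 45 + fixed 56 = 101.
All other subsets cost ≥ 96. Minimum total cost: 90.

90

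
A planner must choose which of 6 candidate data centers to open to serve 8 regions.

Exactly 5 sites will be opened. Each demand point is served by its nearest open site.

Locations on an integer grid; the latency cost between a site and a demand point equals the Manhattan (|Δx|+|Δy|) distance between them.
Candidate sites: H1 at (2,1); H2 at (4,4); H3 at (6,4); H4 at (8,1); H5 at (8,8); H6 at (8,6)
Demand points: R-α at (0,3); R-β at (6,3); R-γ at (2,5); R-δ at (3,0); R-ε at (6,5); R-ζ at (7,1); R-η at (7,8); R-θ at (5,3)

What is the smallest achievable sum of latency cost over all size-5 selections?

15

Open {H1, H2, H3, H4, H5}.
  R-α→H1 4, R-β→H3 1, R-γ→H2 3, R-δ→H1 2, R-ε→H3 1, R-ζ→H4 1, R-η→H5 1, R-θ→H2 2  ⇒ total 15.
Compare {H1, H3, H4, H5, H6}: total 16.
Compare {H1, H2, H3, H4, H6}: total 17.
No size-5 selection does better; minimum is 15.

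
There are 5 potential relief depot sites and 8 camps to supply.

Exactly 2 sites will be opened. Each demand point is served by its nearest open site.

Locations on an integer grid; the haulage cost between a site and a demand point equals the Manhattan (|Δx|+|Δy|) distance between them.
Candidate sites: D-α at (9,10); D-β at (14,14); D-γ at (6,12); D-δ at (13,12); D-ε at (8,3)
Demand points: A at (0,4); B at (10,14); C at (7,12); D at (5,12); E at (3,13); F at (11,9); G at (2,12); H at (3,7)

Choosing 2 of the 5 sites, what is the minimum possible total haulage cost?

40

Open {D-α, D-γ}.
  A→D-γ 14, B→D-α 5, C→D-γ 1, D→D-γ 1, E→D-γ 4, F→D-α 3, G→D-γ 4, H→D-γ 8  ⇒ total 40.
Compare {D-γ, D-ε}: total 41.
Compare {D-γ, D-δ}: total 42.
No size-2 selection does better; minimum is 40.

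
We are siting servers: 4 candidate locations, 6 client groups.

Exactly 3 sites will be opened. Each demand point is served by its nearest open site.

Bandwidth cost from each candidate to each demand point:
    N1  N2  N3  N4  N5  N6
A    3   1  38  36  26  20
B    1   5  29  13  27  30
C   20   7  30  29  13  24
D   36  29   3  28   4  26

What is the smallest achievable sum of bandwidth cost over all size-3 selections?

Open {A, B, D}.
  N1→B 1, N2→A 1, N3→D 3, N4→B 13, N5→D 4, N6→A 20  ⇒ total 42.
Compare {B, C, D}: total 50.
Compare {A, C, D}: total 59.
No size-3 selection does better; minimum is 42.

42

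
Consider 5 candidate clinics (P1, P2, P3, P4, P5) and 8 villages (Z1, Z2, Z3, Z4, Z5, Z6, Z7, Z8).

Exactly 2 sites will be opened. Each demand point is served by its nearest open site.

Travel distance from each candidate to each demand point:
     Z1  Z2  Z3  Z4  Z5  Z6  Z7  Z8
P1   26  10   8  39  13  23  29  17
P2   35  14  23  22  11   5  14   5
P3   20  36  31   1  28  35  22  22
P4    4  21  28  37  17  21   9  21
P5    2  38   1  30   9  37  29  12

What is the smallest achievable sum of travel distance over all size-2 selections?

72

Open {P2, P5}.
  Z1→P5 2, Z2→P2 14, Z3→P5 1, Z4→P2 22, Z5→P5 9, Z6→P2 5, Z7→P2 14, Z8→P2 5  ⇒ total 72.
Compare {P2, P3}: total 93.
Compare {P2, P4}: total 93.
No size-2 selection does better; minimum is 72.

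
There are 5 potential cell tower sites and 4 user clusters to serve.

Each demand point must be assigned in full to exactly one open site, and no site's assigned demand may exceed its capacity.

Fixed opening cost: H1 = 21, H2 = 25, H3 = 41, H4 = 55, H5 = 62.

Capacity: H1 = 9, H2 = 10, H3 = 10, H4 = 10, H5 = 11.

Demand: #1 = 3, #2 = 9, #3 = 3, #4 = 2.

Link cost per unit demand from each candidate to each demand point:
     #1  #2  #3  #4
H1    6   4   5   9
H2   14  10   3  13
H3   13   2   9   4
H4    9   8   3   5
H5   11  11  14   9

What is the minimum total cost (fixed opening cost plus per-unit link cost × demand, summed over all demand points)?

Open {H1, H3}; cheapest assignment that respects the capacities:
  H1 (cap 9, load 8): #1, #3, #4 — cost 3×6 + 3×5 + 2×9 = 51
  H3 (cap 10, load 9): #2 — cost 9×2 = 18
  Shipping 69, fixed 62 → total 131.
  Any other capacity-feasible assignment to {H1, H3} ships for at least 69.
Compare {H1, H2, H3}: its best feasible assignment gives total 150.
Compare {H1, H4}: its best feasible assignment gives total 158.
Every other set of open sites that can feasibly serve all demand totals ≥ 150 even under its best assignment. Minimum: 131.

131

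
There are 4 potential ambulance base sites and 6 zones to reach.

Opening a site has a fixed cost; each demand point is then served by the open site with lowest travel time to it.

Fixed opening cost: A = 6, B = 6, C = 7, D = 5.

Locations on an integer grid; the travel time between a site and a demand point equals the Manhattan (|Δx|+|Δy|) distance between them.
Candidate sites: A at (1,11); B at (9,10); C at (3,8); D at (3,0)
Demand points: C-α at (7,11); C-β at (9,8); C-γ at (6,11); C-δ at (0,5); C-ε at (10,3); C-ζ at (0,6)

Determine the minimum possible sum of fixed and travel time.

41

Open {B, C}: assign each demand point to its cheapest open site.
  C-α→B 3, C-β→B 2, C-γ→B 4, C-δ→C 6, C-ε→B 8, C-ζ→C 5
  travel time 28, fixed 13 → total 41.
Compare {A, B}: travel time 30 + fixed 12 = 42.
Compare {B, D}: travel time 34 + fixed 11 = 45.
Compare {B, C, D}: travel time 28 + fixed 18 = 46.
All other subsets cost ≥ 42. Minimum total cost: 41.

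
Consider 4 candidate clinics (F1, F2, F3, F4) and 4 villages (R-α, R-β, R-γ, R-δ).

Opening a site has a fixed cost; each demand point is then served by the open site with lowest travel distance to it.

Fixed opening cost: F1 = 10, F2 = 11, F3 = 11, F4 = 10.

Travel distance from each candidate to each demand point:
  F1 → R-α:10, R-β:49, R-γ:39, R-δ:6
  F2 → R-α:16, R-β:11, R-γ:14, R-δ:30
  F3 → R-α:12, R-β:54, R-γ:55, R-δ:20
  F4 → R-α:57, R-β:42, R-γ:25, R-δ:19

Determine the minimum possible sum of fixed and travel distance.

62

Open {F1, F2}: assign each demand point to its cheapest open site.
  R-α→F1 10, R-β→F2 11, R-γ→F2 14, R-δ→F1 6
  travel distance 41, fixed 21 → total 62.
Compare {F1, F2, F4}: travel distance 41 + fixed 31 = 72.
Compare {F1, F2, F3}: travel distance 41 + fixed 32 = 73.
Compare {F2, F3}: travel distance 57 + fixed 22 = 79.
All other subsets cost ≥ 72. Minimum total cost: 62.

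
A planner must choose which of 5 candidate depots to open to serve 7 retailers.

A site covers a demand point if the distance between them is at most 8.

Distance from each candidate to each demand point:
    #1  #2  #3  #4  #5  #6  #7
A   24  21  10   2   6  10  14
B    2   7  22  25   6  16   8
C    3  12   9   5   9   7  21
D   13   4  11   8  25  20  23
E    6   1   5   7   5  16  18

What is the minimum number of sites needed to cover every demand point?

3

Coverage sets (demand points within 8 of each site):
  A: {#4, #5}
  B: {#1, #2, #5, #7}
  C: {#1, #4, #6}
  D: {#2, #4}
  E: {#1, #2, #3, #4, #5}
No 2 sites suffice: every size-2 union leaves at least one demand point uncovered.
But {B, C, E} covers everything, so the minimum is 3.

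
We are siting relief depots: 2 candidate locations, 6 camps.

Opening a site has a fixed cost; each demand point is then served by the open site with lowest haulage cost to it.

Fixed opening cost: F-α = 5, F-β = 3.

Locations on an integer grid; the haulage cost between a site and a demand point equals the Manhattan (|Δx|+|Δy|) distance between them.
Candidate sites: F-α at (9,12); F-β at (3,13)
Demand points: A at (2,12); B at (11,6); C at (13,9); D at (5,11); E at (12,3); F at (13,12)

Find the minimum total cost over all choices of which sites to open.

45

Open {F-α, F-β}: assign each demand point to its cheapest open site.
  A→F-β 2, B→F-α 8, C→F-α 7, D→F-β 4, E→F-α 12, F→F-α 4
  haulage cost 37, fixed 8 → total 45.
Compare {F-α}: haulage cost 43 + fixed 5 = 48.
Compare {F-β}: haulage cost 65 + fixed 3 = 68.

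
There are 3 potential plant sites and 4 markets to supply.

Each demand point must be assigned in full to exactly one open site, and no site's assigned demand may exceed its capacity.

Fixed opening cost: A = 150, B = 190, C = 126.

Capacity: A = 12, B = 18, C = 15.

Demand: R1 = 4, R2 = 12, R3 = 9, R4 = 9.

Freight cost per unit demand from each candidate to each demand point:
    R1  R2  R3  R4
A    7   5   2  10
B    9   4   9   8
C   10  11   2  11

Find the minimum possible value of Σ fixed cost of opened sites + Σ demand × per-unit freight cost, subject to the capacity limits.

652

Open {A, B, C}; cheapest assignment that respects the capacities:
  A (cap 12, load 12): R2 — cost 12×5 = 60
  B (cap 18, load 13): R1, R4 — cost 4×9 + 9×8 = 108
  C (cap 15, load 9): R3 — cost 9×2 = 18
  Shipping 186, fixed 466 → total 652.
  Any other capacity-feasible assignment to {A, B, C} ships for at least 186.
Total demand is 34 and no other set of sites has combined capacity ≥ 34, so {A, B, C} is the only feasible choice of open sites. Minimum: 652.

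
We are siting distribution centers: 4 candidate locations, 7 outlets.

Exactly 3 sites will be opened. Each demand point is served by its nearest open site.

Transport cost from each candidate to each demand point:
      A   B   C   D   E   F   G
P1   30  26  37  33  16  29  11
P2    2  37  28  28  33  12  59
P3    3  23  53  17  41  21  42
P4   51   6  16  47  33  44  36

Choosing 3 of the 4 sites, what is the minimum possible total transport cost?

Open {P1, P3, P4}.
  A→P3 3, B→P4 6, C→P4 16, D→P3 17, E→P1 16, F→P3 21, G→P1 11  ⇒ total 90.
Compare {P1, P2, P4}: total 91.
Compare {P1, P2, P3}: total 109.
No size-3 selection does better; minimum is 90.

90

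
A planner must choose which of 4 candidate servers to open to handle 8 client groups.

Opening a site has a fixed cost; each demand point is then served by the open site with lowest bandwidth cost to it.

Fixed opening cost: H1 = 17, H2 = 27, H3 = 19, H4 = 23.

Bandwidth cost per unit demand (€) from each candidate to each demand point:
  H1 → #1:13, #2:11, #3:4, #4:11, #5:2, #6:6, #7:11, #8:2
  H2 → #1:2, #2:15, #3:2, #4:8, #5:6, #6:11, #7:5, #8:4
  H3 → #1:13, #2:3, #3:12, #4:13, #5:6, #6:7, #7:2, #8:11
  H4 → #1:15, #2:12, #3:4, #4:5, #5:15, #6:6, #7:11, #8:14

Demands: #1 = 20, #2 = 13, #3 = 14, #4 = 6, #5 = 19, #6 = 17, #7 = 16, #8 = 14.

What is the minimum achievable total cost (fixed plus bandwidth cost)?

418

Open {H1, H2, H3}: assign each demand point to its cheapest open site.
  #1→H2 20×2=40, #2→H3 13×3=39, #3→H2 14×2=28, #4→H2 6×8=48, #5→H1 19×2=38, #6→H1 17×6=102, #7→H3 16×2=32, #8→H1 14×2=28
  bandwidth cost 355, fixed 63 → total 418.
Compare {H1, H2, H3, H4}: bandwidth cost 337 + fixed 86 = 423.
Compare {H2, H3, H4}: bandwidth cost 441 + fixed 69 = 510.
Compare {H2, H3}: bandwidth cost 476 + fixed 46 = 522.
All other subsets cost ≥ 423. Minimum total cost: 418.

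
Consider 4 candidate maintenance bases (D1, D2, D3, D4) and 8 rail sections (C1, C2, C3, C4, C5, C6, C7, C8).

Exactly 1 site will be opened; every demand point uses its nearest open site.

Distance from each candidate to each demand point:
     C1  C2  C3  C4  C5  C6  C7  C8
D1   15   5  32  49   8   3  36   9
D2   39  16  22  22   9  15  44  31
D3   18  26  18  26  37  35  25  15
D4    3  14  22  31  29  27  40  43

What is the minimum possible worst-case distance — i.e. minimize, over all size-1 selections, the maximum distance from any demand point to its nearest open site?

37

Open {D3}.
  Farthest demand point is C5 at distance 37 (to D3); all others are ≤ 37.
With {D4} the worst case is 43.
With {D2} the worst case is 44.
No size-1 selection achieves below 37.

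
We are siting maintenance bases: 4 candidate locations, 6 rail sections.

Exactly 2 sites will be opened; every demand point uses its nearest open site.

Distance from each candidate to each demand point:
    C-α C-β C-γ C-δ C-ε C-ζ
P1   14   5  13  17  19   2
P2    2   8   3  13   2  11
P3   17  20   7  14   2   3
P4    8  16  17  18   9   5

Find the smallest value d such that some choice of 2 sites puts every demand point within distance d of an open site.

Open {P1, P2}.
  Farthest demand point is C-δ at distance 13 (to P2); all others are ≤ 13.
With {P2, P3} the worst case is 13.
With {P2, P4} the worst case is 13.
No size-2 selection achieves below 13.

13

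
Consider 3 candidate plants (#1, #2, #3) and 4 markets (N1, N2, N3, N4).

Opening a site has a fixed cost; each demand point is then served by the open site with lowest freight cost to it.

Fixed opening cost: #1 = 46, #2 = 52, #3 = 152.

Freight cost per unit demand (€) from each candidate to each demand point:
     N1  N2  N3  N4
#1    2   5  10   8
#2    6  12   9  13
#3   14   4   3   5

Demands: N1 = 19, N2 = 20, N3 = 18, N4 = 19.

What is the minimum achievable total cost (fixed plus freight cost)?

Open {#1, #3}: assign each demand point to its cheapest open site.
  N1→#1 19×2=38, N2→#3 20×4=80, N3→#3 18×3=54, N4→#3 19×5=95
  freight cost 267, fixed 198 → total 465.
Compare {#1}: freight cost 470 + fixed 46 = 516.
Compare {#1, #2, #3}: freight cost 267 + fixed 250 = 517.
Compare {#2, #3}: freight cost 343 + fixed 204 = 547.
All other subsets cost ≥ 516. Minimum total cost: 465.

465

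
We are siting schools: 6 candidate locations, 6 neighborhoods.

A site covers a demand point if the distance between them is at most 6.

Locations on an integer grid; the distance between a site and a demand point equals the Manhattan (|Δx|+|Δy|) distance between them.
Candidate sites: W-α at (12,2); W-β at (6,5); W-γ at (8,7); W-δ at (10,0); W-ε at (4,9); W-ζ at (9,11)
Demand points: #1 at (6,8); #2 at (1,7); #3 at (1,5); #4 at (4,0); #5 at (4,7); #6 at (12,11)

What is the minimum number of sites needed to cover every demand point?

4

Coverage sets (demand points within 6 of each site):
  W-α: {}
  W-β: {#1, #3, #5}
  W-γ: {#1, #5}
  W-δ: {#4}
  W-ε: {#1, #2, #5}
  W-ζ: {#1, #6}
No 3 sites suffice: every size-3 union leaves at least one demand point uncovered.
But {W-β, W-δ, W-ε, W-ζ} covers everything, so the minimum is 4.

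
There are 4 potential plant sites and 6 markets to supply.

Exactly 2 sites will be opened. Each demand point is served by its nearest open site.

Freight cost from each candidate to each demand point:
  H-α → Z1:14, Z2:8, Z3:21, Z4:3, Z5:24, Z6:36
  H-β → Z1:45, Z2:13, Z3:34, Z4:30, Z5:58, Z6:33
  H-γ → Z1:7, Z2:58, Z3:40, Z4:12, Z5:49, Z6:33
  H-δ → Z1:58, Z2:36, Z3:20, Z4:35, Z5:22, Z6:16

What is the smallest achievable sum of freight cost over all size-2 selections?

83

Open {H-α, H-δ}.
  Z1→H-α 14, Z2→H-α 8, Z3→H-δ 20, Z4→H-α 3, Z5→H-δ 22, Z6→H-δ 16  ⇒ total 83.
Compare {H-α, H-γ}: total 96.
Compare {H-α, H-β}: total 103.
No size-2 selection does better; minimum is 83.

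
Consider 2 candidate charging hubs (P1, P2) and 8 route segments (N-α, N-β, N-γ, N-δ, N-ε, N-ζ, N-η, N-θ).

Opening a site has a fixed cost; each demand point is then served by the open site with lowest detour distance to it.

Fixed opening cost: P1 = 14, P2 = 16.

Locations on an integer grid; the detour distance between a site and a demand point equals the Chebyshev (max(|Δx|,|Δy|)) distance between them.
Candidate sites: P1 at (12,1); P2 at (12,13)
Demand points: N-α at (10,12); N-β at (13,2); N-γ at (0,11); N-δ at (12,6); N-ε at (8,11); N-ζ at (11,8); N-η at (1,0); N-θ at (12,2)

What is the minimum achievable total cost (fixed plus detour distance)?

Open {P1, P2}: assign each demand point to its cheapest open site.
  N-α→P2 2, N-β→P1 1, N-γ→P1 12, N-δ→P1 5, N-ε→P2 4, N-ζ→P2 5, N-η→P1 11, N-θ→P1 1
  detour distance 41, fixed 30 → total 71.
Compare {P1}: detour distance 58 + fixed 14 = 72.
Compare {P2}: detour distance 65 + fixed 16 = 81.

71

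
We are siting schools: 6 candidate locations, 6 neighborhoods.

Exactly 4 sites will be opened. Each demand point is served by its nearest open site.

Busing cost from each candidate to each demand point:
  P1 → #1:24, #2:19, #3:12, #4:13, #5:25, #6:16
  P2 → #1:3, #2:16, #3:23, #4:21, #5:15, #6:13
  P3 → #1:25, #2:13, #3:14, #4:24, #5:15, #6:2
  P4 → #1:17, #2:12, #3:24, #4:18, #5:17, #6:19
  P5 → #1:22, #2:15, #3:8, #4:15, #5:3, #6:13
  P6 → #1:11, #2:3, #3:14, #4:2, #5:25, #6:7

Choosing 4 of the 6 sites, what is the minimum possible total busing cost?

21

Open {P2, P3, P5, P6}.
  #1→P2 3, #2→P6 3, #3→P5 8, #4→P6 2, #5→P5 3, #6→P3 2  ⇒ total 21.
Compare {P1, P2, P5, P6}: total 26.
Compare {P2, P4, P5, P6}: total 26.
No size-4 selection does better; minimum is 21.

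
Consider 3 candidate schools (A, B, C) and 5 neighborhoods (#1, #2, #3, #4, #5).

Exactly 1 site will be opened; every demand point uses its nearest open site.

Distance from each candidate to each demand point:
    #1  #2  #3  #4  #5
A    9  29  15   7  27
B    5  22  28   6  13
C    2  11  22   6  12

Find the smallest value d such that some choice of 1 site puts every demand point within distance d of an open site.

Open {C}.
  Farthest demand point is #3 at distance 22 (to C); all others are ≤ 22.
With {B} the worst case is 28.
With {A} the worst case is 29.
No size-1 selection achieves below 22.

22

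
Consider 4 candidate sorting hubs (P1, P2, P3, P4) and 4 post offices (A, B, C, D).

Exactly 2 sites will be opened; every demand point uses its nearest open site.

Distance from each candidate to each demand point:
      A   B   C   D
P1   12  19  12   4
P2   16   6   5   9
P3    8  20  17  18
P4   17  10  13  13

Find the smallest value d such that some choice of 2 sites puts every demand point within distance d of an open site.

Open {P2, P3}.
  Farthest demand point is D at distance 9 (to P2); all others are ≤ 9.
With {P1, P2} the worst case is 12.
With {P1, P4} the worst case is 12.
No size-2 selection achieves below 9.

9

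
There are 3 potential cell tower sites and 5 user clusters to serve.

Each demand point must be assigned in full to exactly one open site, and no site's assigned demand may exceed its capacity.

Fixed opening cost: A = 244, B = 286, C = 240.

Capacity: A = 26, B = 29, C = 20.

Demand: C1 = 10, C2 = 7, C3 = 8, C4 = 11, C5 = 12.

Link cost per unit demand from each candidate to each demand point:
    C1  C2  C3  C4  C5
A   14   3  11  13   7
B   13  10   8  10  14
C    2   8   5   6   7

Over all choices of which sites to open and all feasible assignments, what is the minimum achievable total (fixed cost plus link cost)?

939

Open {A, B}; cheapest assignment that respects the capacities:
  A (cap 26, load 19): C2, C5 — cost 7×3 + 12×7 = 105
  B (cap 29, load 29): C1, C3, C4 — cost 10×13 + 8×8 + 11×10 = 304
  Shipping 409, fixed 530 → total 939.
  Any other capacity-feasible assignment to {A, B} ships for at least 409.
Compare {B, C}: its best feasible assignment gives total 960.
Compare {A, B, C}: its best feasible assignment gives total 1045.
Every other set of open sites that can feasibly serve all demand totals ≥ 960 even under its best assignment. Minimum: 939.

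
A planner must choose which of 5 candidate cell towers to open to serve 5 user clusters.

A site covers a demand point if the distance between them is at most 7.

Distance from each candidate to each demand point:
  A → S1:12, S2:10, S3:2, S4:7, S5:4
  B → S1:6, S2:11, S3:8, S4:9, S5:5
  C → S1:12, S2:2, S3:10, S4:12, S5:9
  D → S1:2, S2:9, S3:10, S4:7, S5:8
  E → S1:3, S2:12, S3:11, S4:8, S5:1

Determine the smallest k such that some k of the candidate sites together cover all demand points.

3

Coverage sets (demand points within 7 of each site):
  A: {S3, S4, S5}
  B: {S1, S5}
  C: {S2}
  D: {S1, S4}
  E: {S1, S5}
No 2 sites suffice: every size-2 union leaves at least one demand point uncovered.
But {A, B, C} covers everything, so the minimum is 3.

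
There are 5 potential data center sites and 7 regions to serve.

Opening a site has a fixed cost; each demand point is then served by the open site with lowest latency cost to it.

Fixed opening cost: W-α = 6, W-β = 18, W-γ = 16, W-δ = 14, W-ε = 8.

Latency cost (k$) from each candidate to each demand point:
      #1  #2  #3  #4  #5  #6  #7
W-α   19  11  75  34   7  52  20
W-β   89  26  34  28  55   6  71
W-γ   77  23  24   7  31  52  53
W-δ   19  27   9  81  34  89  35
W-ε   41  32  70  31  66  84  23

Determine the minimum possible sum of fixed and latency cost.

Open {W-α, W-β, W-γ, W-δ}: assign each demand point to its cheapest open site.
  #1→W-α 19, #2→W-α 11, #3→W-δ 9, #4→W-γ 7, #5→W-α 7, #6→W-β 6, #7→W-α 20
  latency cost 79, fixed 54 → total 133.
Compare {W-α, W-β, W-γ}: latency cost 94 + fixed 40 = 134.
Compare {W-α, W-β, W-δ}: latency cost 100 + fixed 38 = 138.
Compare {W-α, W-β, W-γ, W-δ, W-ε}: latency cost 79 + fixed 62 = 141.
All other subsets cost ≥ 134. Minimum total cost: 133.

133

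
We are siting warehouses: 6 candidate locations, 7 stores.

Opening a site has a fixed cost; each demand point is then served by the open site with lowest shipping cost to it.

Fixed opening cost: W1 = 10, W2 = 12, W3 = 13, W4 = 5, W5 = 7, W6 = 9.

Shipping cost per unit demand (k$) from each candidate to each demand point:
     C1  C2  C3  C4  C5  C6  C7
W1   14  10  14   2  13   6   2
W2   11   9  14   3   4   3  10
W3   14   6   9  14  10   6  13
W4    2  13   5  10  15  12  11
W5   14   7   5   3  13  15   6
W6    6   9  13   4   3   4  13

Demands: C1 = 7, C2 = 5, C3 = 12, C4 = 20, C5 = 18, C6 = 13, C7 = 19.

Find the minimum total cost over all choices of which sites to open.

Open {W1, W2, W4, W5, W6}: assign each demand point to its cheapest open site.
  C1→W4 7×2=14, C2→W5 5×7=35, C3→W4 12×5=60, C4→W1 20×2=40, C5→W6 18×3=54, C6→W2 13×3=39, C7→W1 19×2=38
  shipping cost 280, fixed 43 → total 323.
Compare {W1, W4, W5, W6}: shipping cost 293 + fixed 31 = 324.
Compare {W1, W2, W3, W4, W6}: shipping cost 275 + fixed 49 = 324.
Compare {W1, W3, W4, W6}: shipping cost 288 + fixed 37 = 325.
All other subsets cost ≥ 324. Minimum total cost: 323.

323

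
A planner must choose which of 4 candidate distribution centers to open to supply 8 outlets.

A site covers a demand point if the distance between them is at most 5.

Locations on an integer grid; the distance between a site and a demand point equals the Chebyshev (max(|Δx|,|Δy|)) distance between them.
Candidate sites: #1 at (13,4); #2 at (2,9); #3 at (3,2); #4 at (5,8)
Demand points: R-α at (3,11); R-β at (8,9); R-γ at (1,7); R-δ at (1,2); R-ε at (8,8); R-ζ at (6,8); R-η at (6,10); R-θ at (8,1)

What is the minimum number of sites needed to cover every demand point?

2

Coverage sets (demand points within 5 of each site):
  #1: {R-β, R-ε, R-θ}
  #2: {R-α, R-γ, R-ζ, R-η}
  #3: {R-γ, R-δ, R-θ}
  #4: {R-α, R-β, R-γ, R-ε, R-ζ, R-η}
No single site covers all 8 demand points.
But {#3, #4} covers everything, so the minimum is 2.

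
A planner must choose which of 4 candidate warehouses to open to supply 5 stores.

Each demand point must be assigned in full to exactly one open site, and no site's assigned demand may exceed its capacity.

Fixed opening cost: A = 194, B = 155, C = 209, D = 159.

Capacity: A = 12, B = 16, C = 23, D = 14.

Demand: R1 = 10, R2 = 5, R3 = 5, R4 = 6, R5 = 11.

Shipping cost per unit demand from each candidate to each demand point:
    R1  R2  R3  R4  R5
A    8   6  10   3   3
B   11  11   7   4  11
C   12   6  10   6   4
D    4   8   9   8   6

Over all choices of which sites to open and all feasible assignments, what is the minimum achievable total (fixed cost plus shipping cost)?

619

Open {B, C}; cheapest assignment that respects the capacities:
  B (cap 16, load 15): R1, R3 — cost 10×11 + 5×7 = 145
  C (cap 23, load 22): R2, R4, R5 — cost 5×6 + 6×6 + 11×4 = 110
  Shipping 255, fixed 364 → total 619.
  Any other capacity-feasible assignment to {B, C} ships for at least 255.
Compare {A, B, D}: its best feasible assignment gives total 695.
Compare {B, C, D}: its best feasible assignment gives total 696.
Every other set of open sites that can feasibly serve all demand totals ≥ 695 even under its best assignment. Minimum: 619.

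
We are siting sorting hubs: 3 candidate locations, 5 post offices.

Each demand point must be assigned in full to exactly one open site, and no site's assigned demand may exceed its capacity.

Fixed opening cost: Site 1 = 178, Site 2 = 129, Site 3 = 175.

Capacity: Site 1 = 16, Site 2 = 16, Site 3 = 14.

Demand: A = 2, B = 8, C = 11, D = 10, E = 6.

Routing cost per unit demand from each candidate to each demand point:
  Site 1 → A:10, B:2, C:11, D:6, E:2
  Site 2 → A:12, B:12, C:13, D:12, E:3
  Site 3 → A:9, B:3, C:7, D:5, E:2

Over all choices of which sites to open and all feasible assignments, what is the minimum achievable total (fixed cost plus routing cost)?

Open {Site 1, Site 2, Site 3}; cheapest assignment that respects the capacities:
  Site 1 (cap 16, load 14): B, E — cost 8×2 + 6×2 = 28
  Site 2 (cap 16, load 11): C — cost 11×13 = 143
  Site 3 (cap 14, load 12): A, D — cost 2×9 + 10×5 = 68
  Shipping 239, fixed 482 → total 721.
  Any other capacity-feasible assignment to {Site 1, Site 2, Site 3} ships for at least 239.
Total demand is 37 and no other set of sites has combined capacity ≥ 37, so {Site 1, Site 2, Site 3} is the only feasible choice of open sites. Minimum: 721.

721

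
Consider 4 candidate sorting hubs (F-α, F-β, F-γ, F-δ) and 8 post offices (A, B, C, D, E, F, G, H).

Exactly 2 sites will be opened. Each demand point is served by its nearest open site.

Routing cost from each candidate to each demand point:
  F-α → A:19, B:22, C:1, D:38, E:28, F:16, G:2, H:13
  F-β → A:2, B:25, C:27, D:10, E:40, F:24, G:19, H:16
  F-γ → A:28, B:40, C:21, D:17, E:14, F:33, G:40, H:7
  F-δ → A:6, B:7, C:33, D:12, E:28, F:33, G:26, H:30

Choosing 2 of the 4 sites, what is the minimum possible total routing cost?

Open {F-α, F-δ}.
  A→F-δ 6, B→F-δ 7, C→F-α 1, D→F-δ 12, E→F-α 28, F→F-α 16, G→F-α 2, H→F-α 13  ⇒ total 85.
Compare {F-α, F-β}: total 94.
Compare {F-α, F-γ}: total 98.
No size-2 selection does better; minimum is 85.

85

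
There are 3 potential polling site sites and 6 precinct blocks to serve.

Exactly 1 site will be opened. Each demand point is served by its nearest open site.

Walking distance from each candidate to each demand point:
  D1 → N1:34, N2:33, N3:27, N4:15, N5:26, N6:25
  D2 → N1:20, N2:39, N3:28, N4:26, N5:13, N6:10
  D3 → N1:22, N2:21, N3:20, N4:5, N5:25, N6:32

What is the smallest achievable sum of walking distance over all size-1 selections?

Open {D3}.
  N1→D3 22, N2→D3 21, N3→D3 20, N4→D3 5, N5→D3 25, N6→D3 32  ⇒ total 125.
Compare {D2}: total 136.
Compare {D1}: total 160.

125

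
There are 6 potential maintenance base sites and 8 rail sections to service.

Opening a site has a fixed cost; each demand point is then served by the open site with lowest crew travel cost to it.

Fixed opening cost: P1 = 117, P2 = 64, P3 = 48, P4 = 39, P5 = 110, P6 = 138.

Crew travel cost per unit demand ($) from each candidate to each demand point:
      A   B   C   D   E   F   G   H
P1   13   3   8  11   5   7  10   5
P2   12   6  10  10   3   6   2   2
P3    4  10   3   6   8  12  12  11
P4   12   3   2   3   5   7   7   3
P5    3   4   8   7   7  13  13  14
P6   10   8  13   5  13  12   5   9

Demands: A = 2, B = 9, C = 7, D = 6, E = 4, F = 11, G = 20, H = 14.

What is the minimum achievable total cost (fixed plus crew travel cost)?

Open {P2, P4}: assign each demand point to its cheapest open site.
  A→P2 2×12=24, B→P4 9×3=27, C→P4 7×2=14, D→P4 6×3=18, E→P2 4×3=12, F→P2 11×6=66, G→P2 20×2=40, H→P2 14×2=28
  crew travel cost 229, fixed 103 → total 332.
Compare {P2, P3, P4}: crew travel cost 213 + fixed 151 = 364.
Compare {P2, P3}: crew travel cost 265 + fixed 112 = 377.
Compare {P4}: crew travel cost 362 + fixed 39 = 401.
All other subsets cost ≥ 364. Minimum total cost: 332.

332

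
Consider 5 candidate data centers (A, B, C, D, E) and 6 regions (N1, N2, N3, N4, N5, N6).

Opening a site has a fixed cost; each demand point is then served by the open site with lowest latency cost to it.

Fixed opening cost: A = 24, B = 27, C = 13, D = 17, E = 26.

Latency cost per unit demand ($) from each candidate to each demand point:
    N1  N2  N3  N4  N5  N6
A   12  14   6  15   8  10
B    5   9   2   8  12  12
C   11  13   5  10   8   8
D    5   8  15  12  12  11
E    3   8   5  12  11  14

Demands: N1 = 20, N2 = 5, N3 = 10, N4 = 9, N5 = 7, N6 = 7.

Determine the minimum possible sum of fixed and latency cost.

370

Open {B, C, E}: assign each demand point to its cheapest open site.
  N1→E 20×3=60, N2→E 5×8=40, N3→B 10×2=20, N4→B 9×8=72, N5→C 7×8=56, N6→C 7×8=56
  latency cost 304, fixed 66 → total 370.
Compare {B, C, D, E}: latency cost 304 + fixed 83 = 387.
Compare {B, C}: latency cost 349 + fixed 40 = 389.
Compare {C, E}: latency cost 352 + fixed 39 = 391.
All other subsets cost ≥ 387. Minimum total cost: 370.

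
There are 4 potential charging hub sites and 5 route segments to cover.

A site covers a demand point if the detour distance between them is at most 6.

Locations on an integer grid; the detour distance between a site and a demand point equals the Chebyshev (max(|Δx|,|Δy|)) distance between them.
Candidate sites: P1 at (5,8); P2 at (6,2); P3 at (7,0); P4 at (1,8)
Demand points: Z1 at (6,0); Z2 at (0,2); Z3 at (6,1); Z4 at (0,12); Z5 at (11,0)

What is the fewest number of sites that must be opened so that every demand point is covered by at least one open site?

Coverage sets (demand points within 6 of each site):
  P1: {Z2, Z4}
  P2: {Z1, Z2, Z3, Z5}
  P3: {Z1, Z3, Z5}
  P4: {Z2, Z4}
No single site covers all 5 demand points.
But {P1, P2} covers everything, so the minimum is 2.

2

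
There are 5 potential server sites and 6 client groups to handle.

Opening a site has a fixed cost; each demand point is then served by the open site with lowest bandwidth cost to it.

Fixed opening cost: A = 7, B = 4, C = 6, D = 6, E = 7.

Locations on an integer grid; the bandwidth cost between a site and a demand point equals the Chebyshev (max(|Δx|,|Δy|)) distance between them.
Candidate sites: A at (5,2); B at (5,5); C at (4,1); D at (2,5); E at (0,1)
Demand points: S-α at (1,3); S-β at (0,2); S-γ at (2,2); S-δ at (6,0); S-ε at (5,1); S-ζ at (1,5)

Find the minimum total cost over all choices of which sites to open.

22

Open {C}: assign each demand point to its cheapest open site.
  S-α→C 3, S-β→C 4, S-γ→C 2, S-δ→C 2, S-ε→C 1, S-ζ→C 4
  bandwidth cost 16, fixed 6 → total 22.
Compare {C, D}: bandwidth cost 11 + fixed 12 = 23.
Compare {D}: bandwidth cost 18 + fixed 6 = 24.
Compare {A, D}: bandwidth cost 12 + fixed 13 = 25.
All other subsets cost ≥ 23. Minimum total cost: 22.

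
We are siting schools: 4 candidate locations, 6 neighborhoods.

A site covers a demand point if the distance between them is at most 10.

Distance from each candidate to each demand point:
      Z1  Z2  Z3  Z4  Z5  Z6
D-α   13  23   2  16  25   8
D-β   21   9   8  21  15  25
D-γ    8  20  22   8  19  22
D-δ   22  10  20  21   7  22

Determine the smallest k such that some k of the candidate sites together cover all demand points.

Coverage sets (demand points within 10 of each site):
  D-α: {Z3, Z6}
  D-β: {Z2, Z3}
  D-γ: {Z1, Z4}
  D-δ: {Z2, Z5}
No 2 sites suffice: every size-2 union leaves at least one demand point uncovered.
But {D-α, D-γ, D-δ} covers everything, so the minimum is 3.

3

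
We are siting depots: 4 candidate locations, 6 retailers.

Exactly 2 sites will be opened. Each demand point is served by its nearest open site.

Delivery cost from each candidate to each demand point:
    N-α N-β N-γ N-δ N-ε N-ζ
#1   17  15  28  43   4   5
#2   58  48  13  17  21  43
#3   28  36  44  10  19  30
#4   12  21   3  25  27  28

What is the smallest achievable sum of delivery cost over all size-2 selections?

64

Open {#1, #4}.
  N-α→#4 12, N-β→#1 15, N-γ→#4 3, N-δ→#4 25, N-ε→#1 4, N-ζ→#1 5  ⇒ total 64.
Compare {#1, #2}: total 71.
Compare {#1, #3}: total 79.
No size-2 selection does better; minimum is 64.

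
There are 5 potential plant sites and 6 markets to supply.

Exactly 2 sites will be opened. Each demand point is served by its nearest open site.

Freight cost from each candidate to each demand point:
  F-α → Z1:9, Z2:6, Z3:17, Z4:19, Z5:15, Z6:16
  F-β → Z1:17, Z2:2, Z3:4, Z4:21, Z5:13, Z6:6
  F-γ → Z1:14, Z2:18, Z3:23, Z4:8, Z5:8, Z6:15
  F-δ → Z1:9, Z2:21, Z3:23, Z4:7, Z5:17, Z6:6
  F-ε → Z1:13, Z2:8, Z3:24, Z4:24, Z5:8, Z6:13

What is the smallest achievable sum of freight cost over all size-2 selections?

Open {F-β, F-δ}.
  Z1→F-δ 9, Z2→F-β 2, Z3→F-β 4, Z4→F-δ 7, Z5→F-β 13, Z6→F-β 6  ⇒ total 41.
Compare {F-β, F-γ}: total 42.
Compare {F-α, F-β}: total 53.
No size-2 selection does better; minimum is 41.

41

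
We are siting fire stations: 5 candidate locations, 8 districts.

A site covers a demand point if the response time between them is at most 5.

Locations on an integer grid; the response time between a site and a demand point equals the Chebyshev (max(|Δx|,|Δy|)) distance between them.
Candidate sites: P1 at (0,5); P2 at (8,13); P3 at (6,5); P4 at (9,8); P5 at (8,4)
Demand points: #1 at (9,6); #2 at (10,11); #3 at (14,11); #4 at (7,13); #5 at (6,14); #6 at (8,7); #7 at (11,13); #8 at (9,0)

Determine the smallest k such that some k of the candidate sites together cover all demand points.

Coverage sets (demand points within 5 of each site):
  P1: {}
  P2: {#2, #4, #5, #7}
  P3: {#1, #6, #8}
  P4: {#1, #2, #3, #4, #6, #7}
  P5: {#1, #6, #8}
No 2 sites suffice: every size-2 union leaves at least one demand point uncovered.
But {P2, P3, P4} covers everything, so the minimum is 3.

3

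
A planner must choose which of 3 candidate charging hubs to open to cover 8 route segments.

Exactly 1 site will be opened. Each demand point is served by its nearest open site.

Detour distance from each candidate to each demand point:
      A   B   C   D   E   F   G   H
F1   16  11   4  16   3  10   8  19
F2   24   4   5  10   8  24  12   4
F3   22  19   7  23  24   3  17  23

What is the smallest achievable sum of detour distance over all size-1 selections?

Open {F1}.
  A→F1 16, B→F1 11, C→F1 4, D→F1 16, E→F1 3, F→F1 10, G→F1 8, H→F1 19  ⇒ total 87.
Compare {F2}: total 91.
Compare {F3}: total 138.

87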